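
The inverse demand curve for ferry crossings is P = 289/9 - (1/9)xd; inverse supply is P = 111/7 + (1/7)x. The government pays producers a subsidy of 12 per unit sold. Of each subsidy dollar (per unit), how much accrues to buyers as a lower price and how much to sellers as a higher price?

Pre-subsidy: 289/9 - (1/9)x = 111/7 + (1/7)x gives x* = 64 and P* = 25.
With the subsidy, sellers receive Ps = Pb + 12 for each unit, where Pb is the price buyers pay.
On the curves, Pb = 289/9 - (1/9)x and Ps = 111/7 + (1/7)x; the wedge Ps − Pb = 12 gives 111/7 + (1/7)x − (289/9 - (1/9)x) = 12, so x' = 111.25.
Then Pb = 289/9 − (1/9)·111.25 = 19.75 and Ps = 111/7 + (1/7)·111.25 = 31.75.
Buyers' price falls by P* − Pb = 25 − 19.75 = 5.25; sellers' price rises by Ps − P* = 31.75 − 25 = 6.75.

Buyers gain 5.25 per unit; sellers gain 6.75 per unit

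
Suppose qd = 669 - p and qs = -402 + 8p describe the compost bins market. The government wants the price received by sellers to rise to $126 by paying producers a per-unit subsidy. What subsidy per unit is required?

At a seller price of 126, quantity supplied is -402 + 8·126 = 606.
Buyers absorb 606 only when they pay pb with 669 − 1·pb = 606, i.e. pb = 63.
s = ps − pb = 126 − 63 = 63.

Required subsidy s = $63 per unit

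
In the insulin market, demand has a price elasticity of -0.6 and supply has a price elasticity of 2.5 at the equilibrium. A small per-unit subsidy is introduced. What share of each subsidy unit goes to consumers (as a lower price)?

For a small subsidy around the equilibrium, the benefit split depends on the relative slopes, which at a point are proportional to the elasticities.
Buyer share = εs/(εs + |εd|) = 2.5/(2.5 + 0.6) = 25/31; seller share = |εd|/(εs + |εd|) = 6/31.

Consumer share = 25/31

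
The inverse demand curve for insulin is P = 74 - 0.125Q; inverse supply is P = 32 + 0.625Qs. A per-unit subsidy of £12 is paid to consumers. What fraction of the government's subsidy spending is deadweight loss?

Pre-subsidy: 74 - 0.125Q = 32 + 0.625Q gives Q* = 56 and P* = 67.
With the rebate, buyers effectively pay Pb = Ps − 12, where Ps is the price sellers receive.
On the curves, Pb = 74 - 0.125Q and Ps = 32 + 0.625Q; the wedge Ps − Pb = 12 gives 32 + 0.625Q − (74 - 0.125Q) = 12, so Q' = 72.
Then Pb = 74 − 0.125·72 = 65 and Ps = 32 + 0.625·72 = 77.
ΔCS = ½(56 + 72)(67 − 65) = 128; ΔPS = ½(56 + 72)(77 − 67) = 640.
Government spending = 12 × 72 = 864.
DWL = ½ × 12 × (72 − 56) = 96; fraction = 96 / 864 = 1/9.

DWL / government spending = 1/9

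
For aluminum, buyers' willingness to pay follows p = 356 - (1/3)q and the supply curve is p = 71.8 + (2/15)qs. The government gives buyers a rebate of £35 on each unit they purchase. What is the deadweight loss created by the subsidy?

Deadweight loss = £1312.5

Pre-subsidy: 356 - (1/3)q = 71.8 + (2/15)q gives q* = 609 and p* = 153.
With the rebate, buyers effectively pay pb = ps − 35, where ps is the price sellers receive.
On the curves, pb = 356 - (1/3)q and ps = 71.8 + (2/15)q; the wedge ps − pb = 35 gives 71.8 + (2/15)q − (356 - (1/3)q) = 35, so q' = 684.
Then pb = 356 − (1/3)·684 = 128 and ps = 71.8 + (2/15)·684 = 163.
The subsidy expands output by 684 − 609 = 75 past the efficient level; on those units the gap between marginal cost and willingness to pay runs from 0 up to 35.
DWL = ½ × 35 × 75 = 1312.5.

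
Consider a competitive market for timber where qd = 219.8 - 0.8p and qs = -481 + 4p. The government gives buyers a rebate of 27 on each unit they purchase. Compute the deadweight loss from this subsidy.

Deadweight loss = 243

Pre-subsidy: 219.8 - 0.8p = -481 + 4p gives p* = 146, q* = 103.
With the rebate, buyers effectively pay pb = ps − 27, where ps is the price sellers receive.
Demand in terms of ps becomes qd = 219.8 − 0.8(ps − 27) = 241.4 - 0.8ps. Setting this equal to supply: 241.4 - 0.8ps = -481 + 4ps, so ps = 150.5.
Buyers pay pb = 150.5 − 27 = 123.5; q' = -481 + 4·150.5 = 121.
The subsidy expands output by 121 − 103 = 18 past the efficient level; on those units the gap between marginal cost and willingness to pay runs from 0 up to 27.
DWL = ½ × 27 × 18 = 243.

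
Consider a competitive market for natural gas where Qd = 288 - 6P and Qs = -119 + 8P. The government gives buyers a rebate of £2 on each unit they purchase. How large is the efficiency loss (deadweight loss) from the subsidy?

Pre-subsidy: 288 - 6P = -119 + 8P gives P* = 407/14, Q* = 795/7.
With the rebate, buyers effectively pay Pb = Ps − 2, where Ps is the price sellers receive.
Demand in terms of Ps becomes Qd = 288 − 6(Ps − 2) = 300 - 6Ps. Setting this equal to supply: 300 - 6Ps = -119 + 8Ps, so Ps = 419/14.
Buyers pay Pb = 419/14 − 2 = 391/14; Q' = -119 + 8·(419/14) = 843/7.
The subsidy expands output by 843/7 − 795/7 = 48/7 past the efficient level; on those units the gap between marginal cost and willingness to pay runs from 0 up to 2.
DWL = ½ × 2 × 48/7 = 48/7.

Deadweight loss = 48/7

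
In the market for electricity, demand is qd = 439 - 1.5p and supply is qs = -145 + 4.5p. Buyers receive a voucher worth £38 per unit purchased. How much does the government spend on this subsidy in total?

Pre-subsidy: 439 - 1.5p = -145 + 4.5p gives p* = 292/3, q* = 293.
With the rebate, buyers effectively pay pb = ps − 38, where ps is the price sellers receive.
Demand in terms of ps becomes qd = 439 − 1.5(ps − 38) = 496 - 1.5ps. Setting this equal to supply: 496 - 1.5ps = -145 + 4.5ps, so ps = 641/6.
Buyers pay pb = 641/6 − 38 = 413/6; q' = -145 + 4.5·(641/6) = 335.75.
Government outlay = subsidy × quantity = 38 × 335.75 = 12758.5.

Government cost = £12758.5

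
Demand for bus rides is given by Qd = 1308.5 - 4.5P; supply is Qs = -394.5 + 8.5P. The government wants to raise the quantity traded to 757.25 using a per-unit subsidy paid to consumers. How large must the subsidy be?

Required subsidy s = 13 per unit

At Q = 757.25, invert demand for the buyer price: Pb = (1308.5 − 757.25)/4.5 = 122.5; invert supply for the seller price: Ps = (757.25 − (-394.5))/8.5 = 135.5.
The subsidy must fill the gap: s = Ps − Pb = 135.5 − 122.5 = 13.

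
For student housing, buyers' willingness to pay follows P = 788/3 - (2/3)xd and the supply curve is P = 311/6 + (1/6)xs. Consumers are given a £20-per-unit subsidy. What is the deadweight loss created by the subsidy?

Pre-subsidy: 788/3 - (2/3)x = 311/6 + (1/6)x gives x* = 253 and P* = 94.
With the rebate, buyers effectively pay Pb = Ps − 20, where Ps is the price sellers receive.
On the curves, Pb = 788/3 - (2/3)x and Ps = 311/6 + (1/6)x; the wedge Ps − Pb = 20 gives 311/6 + (1/6)x − (788/3 - (2/3)x) = 20, so x' = 277.
Then Pb = 788/3 − (2/3)·277 = 78 and Ps = 311/6 + (1/6)·277 = 98.
The subsidy expands output by 277 − 253 = 24 past the efficient level; on those units the gap between marginal cost and willingness to pay runs from 0 up to 20.
DWL = ½ × 20 × 24 = 240.

Deadweight loss = £240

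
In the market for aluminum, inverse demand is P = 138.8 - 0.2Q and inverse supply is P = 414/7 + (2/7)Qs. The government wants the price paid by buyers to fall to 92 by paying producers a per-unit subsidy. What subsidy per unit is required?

Required subsidy s = 34 per unit

At a buyer price of 92, quantity demanded is 694 − 5·92 = 234.
Sellers supply 234 only when they receive Ps = 414/7 + (2/7)·234 = 126.
s = Ps − Pb = 126 − 92 = 34.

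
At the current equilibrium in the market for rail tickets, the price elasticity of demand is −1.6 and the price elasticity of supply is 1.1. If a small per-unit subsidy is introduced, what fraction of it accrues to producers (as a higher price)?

For a small subsidy around the equilibrium, the benefit split depends on the relative slopes, which at a point are proportional to the elasticities.
Buyer share = εs/(εs + |εd|) = 1.1/(1.1 + 1.6) = 11/27; seller share = |εd|/(εs + |εd|) = 16/27.
So producers capture 16/27 of the subsidy.

Producer share = 16/27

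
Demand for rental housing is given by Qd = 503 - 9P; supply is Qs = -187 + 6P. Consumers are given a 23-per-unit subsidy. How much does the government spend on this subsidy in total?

Pre-subsidy: 503 - 9P = -187 + 6P gives P* = 46, Q* = 89.
With the rebate, buyers effectively pay Pb = Ps − 23, where Ps is the price sellers receive.
Demand in terms of Ps becomes Qd = 503 − 9(Ps − 23) = 710 - 9Ps. Setting this equal to supply: 710 - 9Ps = -187 + 6Ps, so Ps = 59.8.
Buyers pay Pb = 59.8 − 23 = 36.8; Q' = -187 + 6·59.8 = 171.8.
Government outlay = subsidy × quantity = 23 × 171.8 = 3951.4.

Government cost = 3951.4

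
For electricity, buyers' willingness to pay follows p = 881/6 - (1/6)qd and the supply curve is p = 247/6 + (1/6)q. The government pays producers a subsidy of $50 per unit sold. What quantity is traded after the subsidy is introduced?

q' = 467

Pre-subsidy: 881/6 - (1/6)q = 247/6 + (1/6)q gives q* = 317 and p* = 94.
With the subsidy, sellers receive ps = pb + 50 for each unit, where pb is the price buyers pay.
On the curves, pb = 881/6 - (1/6)q and ps = 247/6 + (1/6)q; the wedge ps − pb = 50 gives 247/6 + (1/6)q − (881/6 - (1/6)q) = 50, so q' = 467.
Then pb = 881/6 − (1/6)·467 = 69 and ps = 247/6 + (1/6)·467 = 119.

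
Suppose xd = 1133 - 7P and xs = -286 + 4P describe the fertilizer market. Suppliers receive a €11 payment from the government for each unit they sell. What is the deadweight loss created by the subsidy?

Deadweight loss = €154

Pre-subsidy: 1133 - 7P = -286 + 4P gives P* = 129, x* = 230.
With the subsidy, sellers receive Ps = Pb + 11 for each unit, where Pb is the price buyers pay.
Supply in terms of Pb becomes xs = -286 + 4(Pb + 11) = -242 + 4Pb. Setting this equal to demand: 1133 - 7Pb = -242 + 4Pb, so Pb = 125.
Sellers receive Ps = 125 + 11 = 136; x' = 1133 − 7·125 = 258.
The subsidy expands output by 258 − 230 = 28 past the efficient level; on those units the gap between marginal cost and willingness to pay runs from 0 up to 11.
DWL = ½ × 11 × 28 = 154.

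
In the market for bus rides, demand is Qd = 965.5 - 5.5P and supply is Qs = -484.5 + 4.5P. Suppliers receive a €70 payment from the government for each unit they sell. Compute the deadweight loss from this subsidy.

Pre-subsidy: 965.5 - 5.5P = -484.5 + 4.5P gives P* = 145, Q* = 168.
With the subsidy, sellers receive Ps = Pb + 70 for each unit, where Pb is the price buyers pay.
Supply in terms of Pb becomes Qs = -484.5 + 4.5(Pb + 70) = -169.5 + 4.5Pb. Setting this equal to demand: 965.5 - 5.5Pb = -169.5 + 4.5Pb, so Pb = 113.5.
Sellers receive Ps = 113.5 + 70 = 183.5; Q' = 965.5 − 5.5·113.5 = 341.25.
The subsidy expands output by 341.25 − 168 = 173.25 past the efficient level; on those units the gap between marginal cost and willingness to pay runs from 0 up to 70.
DWL = ½ × 70 × 173.25 = 6063.75.

Deadweight loss = €6063.75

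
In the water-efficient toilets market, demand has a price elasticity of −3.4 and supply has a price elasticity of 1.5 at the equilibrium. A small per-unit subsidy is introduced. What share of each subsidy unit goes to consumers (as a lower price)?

For a small subsidy around the equilibrium, the benefit split depends on the relative slopes, which at a point are proportional to the elasticities.
Buyer share = εs/(εs + |εd|) = 1.5/(1.5 + 3.4) = 15/49; seller share = |εd|/(εs + |εd|) = 34/49.

Consumer share = 15/49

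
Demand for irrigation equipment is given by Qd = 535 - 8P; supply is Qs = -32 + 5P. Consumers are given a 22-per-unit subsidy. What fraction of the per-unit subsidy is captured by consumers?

Consumer share = 5/13

Pre-subsidy: 535 - 8P = -32 + 5P gives P* = 567/13, Q* = 2419/13.
With the rebate, buyers effectively pay Pb = Ps − 22, where Ps is the price sellers receive.
Demand in terms of Ps becomes Qd = 535 − 8(Ps − 22) = 711 - 8Ps. Setting this equal to supply: 711 - 8Ps = -32 + 5Ps, so Ps = 743/13.
Buyers pay Pb = 743/13 − 22 = 457/13; Q' = -32 + 5·(743/13) = 3299/13.
Buyers' price falls by P* − Pb = 567/13 − 457/13 = 110/13; sellers' price rises by Ps − P* = 743/13 − 567/13 = 176/13.
So consumers capture (110/13)/22 = 5/13 of each unit of subsidy.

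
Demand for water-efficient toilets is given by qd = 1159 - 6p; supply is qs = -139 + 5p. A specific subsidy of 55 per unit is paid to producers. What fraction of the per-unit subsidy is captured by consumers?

Pre-subsidy: 1159 - 6p = -139 + 5p gives p* = 118, q* = 451.
With the subsidy, sellers receive ps = pb + 55 for each unit, where pb is the price buyers pay.
Supply in terms of pb becomes qs = -139 + 5(pb + 55) = 136 + 5pb. Setting this equal to demand: 1159 - 6pb = 136 + 5pb, so pb = 93.
Sellers receive ps = 93 + 55 = 148; q' = 1159 − 6·93 = 601.
Buyers' price falls by p* − pb = 118 − 93 = 25; sellers' price rises by ps − p* = 148 − 118 = 30.
So consumers capture 25/55 = 5/11 of each unit of subsidy.

Consumer share = 5/11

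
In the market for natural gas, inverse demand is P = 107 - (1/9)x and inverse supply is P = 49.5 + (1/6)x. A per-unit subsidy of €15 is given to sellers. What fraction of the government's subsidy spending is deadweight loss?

DWL / government spending = 3/29

Pre-subsidy: 107 - (1/9)x = 49.5 + (1/6)x gives x* = 207 and P* = 84.
With the subsidy, sellers receive Ps = Pb + 15 for each unit, where Pb is the price buyers pay.
On the curves, Pb = 107 - (1/9)x and Ps = 49.5 + (1/6)x; the wedge Ps − Pb = 15 gives 49.5 + (1/6)x − (107 - (1/9)x) = 15, so x' = 261.
Then Pb = 107 − (1/9)·261 = 78 and Ps = 49.5 + (1/6)·261 = 93.
ΔCS = ½(207 + 261)(84 − 78) = 1404; ΔPS = ½(207 + 261)(93 − 84) = 2106.
Government spending = 15 × 261 = 3915.
DWL = ½ × 15 × (261 − 207) = 405; fraction = 405 / 3915 = 3/29.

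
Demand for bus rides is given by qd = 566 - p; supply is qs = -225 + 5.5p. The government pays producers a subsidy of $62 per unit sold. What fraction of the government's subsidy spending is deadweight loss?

DWL / government spending = 341/6458

Pre-subsidy: 566 - p = -225 + 5.5p gives p* = 1582/13, q* = 5776/13.
With the subsidy, sellers receive ps = pb + 62 for each unit, where pb is the price buyers pay.
Supply in terms of pb becomes qs = -225 + 5.5(pb + 62) = 116 + 5.5pb. Setting this equal to demand: 566 - pb = 116 + 5.5pb, so pb = 900/13.
Sellers receive ps = 900/13 + 62 = 1706/13; q' = 566 − 1·(900/13) = 6458/13.
ΔCS = ½(5776/13 + 6458/13)(1582/13 − 900/13) = 4171794/169; ΔPS = ½(5776/13 + 6458/13)(1706/13 − 1582/13) = 758508/169.
Government spending = 62 × 6458/13 = 400396/13.
DWL = ½ × 62 × (6458/13 − 5776/13) = 21142/13; fraction = (21142/13) / (400396/13) = 341/6458.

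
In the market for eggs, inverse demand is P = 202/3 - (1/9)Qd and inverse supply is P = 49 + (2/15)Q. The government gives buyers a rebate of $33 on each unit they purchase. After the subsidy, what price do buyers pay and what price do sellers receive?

Pre-subsidy: 202/3 - (1/9)Q = 49 + (2/15)Q gives Q* = 75 and P* = 59.
With the rebate, buyers effectively pay Pb = Ps − 33, where Ps is the price sellers receive.
On the curves, Pb = 202/3 - (1/9)Q and Ps = 49 + (2/15)Q; the wedge Ps − Pb = 33 gives 49 + (2/15)Q − (202/3 - (1/9)Q) = 33, so Q' = 210.
Then Pb = 202/3 − (1/9)·210 = 44 and Ps = 49 + (2/15)·210 = 77.

Buyers pay $44; sellers receive $77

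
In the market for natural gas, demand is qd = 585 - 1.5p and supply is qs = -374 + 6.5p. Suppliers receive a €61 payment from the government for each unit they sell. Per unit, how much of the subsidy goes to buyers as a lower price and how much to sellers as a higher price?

Buyers gain €49.5625 per unit; sellers gain €11.4375 per unit

Pre-subsidy: 585 - 1.5p = -374 + 6.5p gives p* = 119.875, q* = 405.1875.
With the subsidy, sellers receive ps = pb + 61 for each unit, where pb is the price buyers pay.
Supply in terms of pb becomes qs = -374 + 6.5(pb + 61) = 22.5 + 6.5pb. Setting this equal to demand: 585 - 1.5pb = 22.5 + 6.5pb, so pb = 70.3125.
Sellers receive ps = 70.3125 + 61 = 131.3125; q' = 585 − 1.5·70.3125 = 479.53125.
Buyers' price falls by p* − pb = 119.875 − 70.3125 = 49.5625; sellers' price rises by ps − p* = 131.3125 − 119.875 = 11.4375.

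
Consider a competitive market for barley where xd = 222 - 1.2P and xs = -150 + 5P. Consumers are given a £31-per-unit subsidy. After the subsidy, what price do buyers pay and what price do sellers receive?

Buyers pay £35; sellers receive £66

Pre-subsidy: 222 - 1.2P = -150 + 5P gives P* = 60, x* = 150.
With the rebate, buyers effectively pay Pb = Ps − 31, where Ps is the price sellers receive.
Demand in terms of Ps becomes xd = 222 − 1.2(Ps − 31) = 259.2 - 1.2Ps. Setting this equal to supply: 259.2 - 1.2Ps = -150 + 5Ps, so Ps = 66.
Buyers pay Pb = 66 − 31 = 35; x' = -150 + 5·66 = 180.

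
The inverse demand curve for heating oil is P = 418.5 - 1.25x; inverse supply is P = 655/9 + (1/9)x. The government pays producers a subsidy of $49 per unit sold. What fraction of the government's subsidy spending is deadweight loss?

Pre-subsidy: 418.5 - 1.25x = 655/9 + (1/9)x gives x* = 254 and P* = 101.
With the subsidy, sellers receive Ps = Pb + 49 for each unit, where Pb is the price buyers pay.
On the curves, Pb = 418.5 - 1.25x and Ps = 655/9 + (1/9)x; the wedge Ps − Pb = 49 gives 655/9 + (1/9)x − (418.5 - 1.25x) = 49, so x' = 290.
Then Pb = 418.5 − 1.25·290 = 56 and Ps = 655/9 + (1/9)·290 = 105.
ΔCS = ½(254 + 290)(101 − 56) = 12240; ΔPS = ½(254 + 290)(105 − 101) = 1088.
Government spending = 49 × 290 = 14210.
DWL = ½ × 49 × (290 − 254) = 882; fraction = 882 / 14210 = 9/145.

DWL / government spending = 9/145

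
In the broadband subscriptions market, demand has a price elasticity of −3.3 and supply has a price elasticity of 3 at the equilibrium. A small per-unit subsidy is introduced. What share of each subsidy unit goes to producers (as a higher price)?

For a small subsidy around the equilibrium, the benefit split depends on the relative slopes, which at a point are proportional to the elasticities.
Buyer share = εs/(εs + |εd|) = 3/(3 + 3.3) = 10/21; seller share = |εd|/(εs + |εd|) = 11/21.
So producers capture 11/21 of the subsidy.

Producer share = 11/21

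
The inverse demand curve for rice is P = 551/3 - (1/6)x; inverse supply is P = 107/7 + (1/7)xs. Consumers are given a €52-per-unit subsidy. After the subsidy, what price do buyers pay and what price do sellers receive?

Pre-subsidy: 551/3 - (1/6)x = 107/7 + (1/7)x gives x* = 544 and P* = 93.
With the rebate, buyers effectively pay Pb = Ps − 52, where Ps is the price sellers receive.
On the curves, Pb = 551/3 - (1/6)x and Ps = 107/7 + (1/7)x; the wedge Ps − Pb = 52 gives 107/7 + (1/7)x − (551/3 - (1/6)x) = 52, so x' = 712.
Then Pb = 551/3 − (1/6)·712 = 65 and Ps = 107/7 + (1/7)·712 = 117.

Buyers pay €65; sellers receive €117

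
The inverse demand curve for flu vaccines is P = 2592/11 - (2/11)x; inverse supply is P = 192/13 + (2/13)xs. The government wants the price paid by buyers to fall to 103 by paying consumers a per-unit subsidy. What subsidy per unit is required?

At a buyer price of 103, quantity demanded is 1296 − 5.5·103 = 729.5.
Sellers supply 729.5 only when they receive Ps = 192/13 + (2/13)·729.5 = 127.
s = Ps − Pb = 127 − 103 = 24.

Required subsidy s = 24 per unit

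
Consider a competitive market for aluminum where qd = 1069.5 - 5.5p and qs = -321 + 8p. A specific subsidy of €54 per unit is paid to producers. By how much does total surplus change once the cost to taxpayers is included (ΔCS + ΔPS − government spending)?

Net change in total surplus = -€4752

Pre-subsidy: 1069.5 - 5.5p = -321 + 8p gives p* = 103, q* = 503.
With the subsidy, sellers receive ps = pb + 54 for each unit, where pb is the price buyers pay.
Supply in terms of pb becomes qs = -321 + 8(pb + 54) = 111 + 8pb. Setting this equal to demand: 1069.5 - 5.5pb = 111 + 8pb, so pb = 71.
Sellers receive ps = 71 + 54 = 125; q' = 1069.5 − 5.5·71 = 679.
ΔCS = ½(503 + 679)(103 − 71) = 18912; ΔPS = ½(503 + 679)(125 − 103) = 13002.
Government spending = 54 × 679 = 36666.
Net change = 18912 + 13002 − 36666 = -4752. The loss equals the DWL triangle ½·54·176.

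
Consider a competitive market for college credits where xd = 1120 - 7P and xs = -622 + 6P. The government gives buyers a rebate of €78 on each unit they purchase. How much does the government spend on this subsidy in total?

Government cost = €33852

Pre-subsidy: 1120 - 7P = -622 + 6P gives P* = 134, x* = 182.
With the rebate, buyers effectively pay Pb = Ps − 78, where Ps is the price sellers receive.
Demand in terms of Ps becomes xd = 1120 − 7(Ps − 78) = 1666 - 7Ps. Setting this equal to supply: 1666 - 7Ps = -622 + 6Ps, so Ps = 176.
Buyers pay Pb = 176 − 78 = 98; x' = -622 + 6·176 = 434.
Government outlay = subsidy × quantity = 78 × 434 = 33852.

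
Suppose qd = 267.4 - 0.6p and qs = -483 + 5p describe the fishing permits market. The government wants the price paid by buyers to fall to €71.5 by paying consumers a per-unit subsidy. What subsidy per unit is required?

Required subsidy s = €70 per unit

At a buyer price of 71.5, quantity demanded is 267.4 − 0.6·71.5 = 224.5.
Sellers supply 224.5 only when they receive ps with -483 + 5·ps = 224.5, i.e. ps = 141.5.
s = ps − pb = 141.5 − 71.5 = 70.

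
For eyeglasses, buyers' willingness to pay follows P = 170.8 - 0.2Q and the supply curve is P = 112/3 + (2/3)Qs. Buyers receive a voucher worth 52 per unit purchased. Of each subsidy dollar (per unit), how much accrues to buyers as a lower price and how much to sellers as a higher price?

Pre-subsidy: 170.8 - 0.2Q = 112/3 + (2/3)Q gives Q* = 154 and P* = 140.
With the rebate, buyers effectively pay Pb = Ps − 52, where Ps is the price sellers receive.
On the curves, Pb = 170.8 - 0.2Q and Ps = 112/3 + (2/3)Q; the wedge Ps − Pb = 52 gives 112/3 + (2/3)Q − (170.8 - 0.2Q) = 52, so Q' = 214.
Then Pb = 170.8 − 0.2·214 = 128 and Ps = 112/3 + (2/3)·214 = 180.
Buyers' price falls by P* − Pb = 140 − 128 = 12; sellers' price rises by Ps − P* = 180 − 140 = 40.

Buyers gain 12 per unit; sellers gain 40 per unit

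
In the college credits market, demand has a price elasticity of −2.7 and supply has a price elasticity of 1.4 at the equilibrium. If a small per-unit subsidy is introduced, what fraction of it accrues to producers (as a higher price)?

Producer share = 27/41

For a small subsidy around the equilibrium, the benefit split depends on the relative slopes, which at a point are proportional to the elasticities.
Buyer share = εs/(εs + |εd|) = 1.4/(1.4 + 2.7) = 14/41; seller share = |εd|/(εs + |εd|) = 27/41.
So producers capture 27/41 of the subsidy.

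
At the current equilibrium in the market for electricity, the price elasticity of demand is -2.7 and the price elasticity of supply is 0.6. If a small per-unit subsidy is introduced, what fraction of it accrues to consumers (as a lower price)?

Consumer share = 2/11

For a small subsidy around the equilibrium, the benefit split depends on the relative slopes, which at a point are proportional to the elasticities.
Buyer share = εs/(εs + |εd|) = 0.6/(0.6 + 2.7) = 2/11; seller share = |εd|/(εs + |εd|) = 9/11.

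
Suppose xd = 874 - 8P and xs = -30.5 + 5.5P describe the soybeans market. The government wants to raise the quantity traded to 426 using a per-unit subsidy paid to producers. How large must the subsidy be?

At x = 426, invert demand for the buyer price: Pb = (874 − 426)/8 = 56; invert supply for the seller price: Ps = (426 − (-30.5))/5.5 = 83.
The subsidy must fill the gap: s = Ps − Pb = 83 − 56 = 27.

Required subsidy s = 27 per unit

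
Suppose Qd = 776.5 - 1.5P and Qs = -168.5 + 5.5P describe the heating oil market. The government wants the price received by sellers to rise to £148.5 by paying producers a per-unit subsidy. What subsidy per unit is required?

Required subsidy s = £63 per unit

At a seller price of 148.5, quantity supplied is -168.5 + 5.5·148.5 = 648.25.
Buyers absorb 648.25 only when they pay Pb with 776.5 − 1.5·Pb = 648.25, i.e. Pb = 85.5.
s = Ps − Pb = 148.5 − 85.5 = 63.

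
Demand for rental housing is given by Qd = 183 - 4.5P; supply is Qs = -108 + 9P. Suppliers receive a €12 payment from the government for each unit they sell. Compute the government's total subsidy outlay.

Pre-subsidy: 183 - 4.5P = -108 + 9P gives P* = 194/9, Q* = 86.
With the subsidy, sellers receive Ps = Pb + 12 for each unit, where Pb is the price buyers pay.
Supply in terms of Pb becomes Qs = -108 + 9(Pb + 12) = 0 + 9Pb. Setting this equal to demand: 183 - 4.5Pb = 0 + 9Pb, so Pb = 122/9.
Sellers receive Ps = 122/9 + 12 = 230/9; Q' = 183 − 4.5·(122/9) = 122.
Government outlay = subsidy × quantity = 12 × 122 = 1464.

Government cost = €1464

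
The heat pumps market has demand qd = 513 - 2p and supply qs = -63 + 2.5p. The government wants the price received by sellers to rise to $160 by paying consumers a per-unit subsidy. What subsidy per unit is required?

Required subsidy s = $72 per unit

At a seller price of 160, quantity supplied is -63 + 2.5·160 = 337.
Buyers absorb 337 only when they pay pb with 513 − 2·pb = 337, i.e. pb = 88.
s = ps − pb = 160 − 88 = 72.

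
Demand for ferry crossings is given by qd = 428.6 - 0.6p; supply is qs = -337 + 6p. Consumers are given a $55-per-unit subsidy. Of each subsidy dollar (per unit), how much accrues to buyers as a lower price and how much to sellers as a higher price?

Buyers gain $50 per unit; sellers gain $5 per unit

Pre-subsidy: 428.6 - 0.6p = -337 + 6p gives p* = 116, q* = 359.
With the rebate, buyers effectively pay pb = ps − 55, where ps is the price sellers receive.
Demand in terms of ps becomes qd = 428.6 − 0.6(ps − 55) = 461.6 - 0.6ps. Setting this equal to supply: 461.6 - 0.6ps = -337 + 6ps, so ps = 121.
Buyers pay pb = 121 − 55 = 66; q' = -337 + 6·121 = 389.
Buyers' price falls by p* − pb = 116 − 66 = 50; sellers' price rises by ps − p* = 121 − 116 = 5.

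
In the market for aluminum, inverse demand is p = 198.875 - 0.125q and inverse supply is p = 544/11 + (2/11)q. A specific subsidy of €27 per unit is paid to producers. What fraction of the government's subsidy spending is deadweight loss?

DWL / government spending = 44/575

Pre-subsidy: 198.875 - 0.125q = 544/11 + (2/11)q gives q* = 487 and p* = 138.
With the subsidy, sellers receive ps = pb + 27 for each unit, where pb is the price buyers pay.
On the curves, pb = 198.875 - 0.125q and ps = 544/11 + (2/11)q; the wedge ps − pb = 27 gives 544/11 + (2/11)q − (198.875 - 0.125q) = 27, so q' = 575.
Then pb = 198.875 − 0.125·575 = 127 and ps = 544/11 + (2/11)·575 = 154.
ΔCS = ½(487 + 575)(138 − 127) = 5841; ΔPS = ½(487 + 575)(154 − 138) = 8496.
Government spending = 27 × 575 = 15525.
DWL = ½ × 27 × (575 − 487) = 1188; fraction = 1188 / 15525 = 44/575.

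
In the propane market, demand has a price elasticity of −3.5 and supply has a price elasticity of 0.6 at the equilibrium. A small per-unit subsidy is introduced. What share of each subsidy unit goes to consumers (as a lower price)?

For a small subsidy around the equilibrium, the benefit split depends on the relative slopes, which at a point are proportional to the elasticities.
Buyer share = εs/(εs + |εd|) = 0.6/(0.6 + 3.5) = 6/41; seller share = |εd|/(εs + |εd|) = 35/41.

Consumer share = 6/41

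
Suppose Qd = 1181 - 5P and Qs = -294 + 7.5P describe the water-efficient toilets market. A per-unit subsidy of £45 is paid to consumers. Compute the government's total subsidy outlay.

Pre-subsidy: 1181 - 5P = -294 + 7.5P gives P* = 118, Q* = 591.
With the rebate, buyers effectively pay Pb = Ps − 45, where Ps is the price sellers receive.
Demand in terms of Ps becomes Qd = 1181 − 5(Ps − 45) = 1406 - 5Ps. Setting this equal to supply: 1406 - 5Ps = -294 + 7.5Ps, so Ps = 136.
Buyers pay Pb = 136 − 45 = 91; Q' = -294 + 7.5·136 = 726.
Government outlay = subsidy × quantity = 45 × 726 = 32670.

Government cost = £32670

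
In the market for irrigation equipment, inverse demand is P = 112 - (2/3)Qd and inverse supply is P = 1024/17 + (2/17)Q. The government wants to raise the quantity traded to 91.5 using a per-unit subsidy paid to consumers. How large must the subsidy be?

Required subsidy s = 20 per unit

At Q = 91.5, from the demand curve buyers pay Pb = 112 − (2/3)·91.5 = 51; from the supply curve sellers need Ps = 1024/17 + (2/17)·91.5 = 71.
The subsidy must fill the gap: s = Ps − Pb = 71 − 51 = 20.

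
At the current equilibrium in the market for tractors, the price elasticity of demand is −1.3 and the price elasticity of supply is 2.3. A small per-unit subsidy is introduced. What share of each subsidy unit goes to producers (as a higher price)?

For a small subsidy around the equilibrium, the benefit split depends on the relative slopes, which at a point are proportional to the elasticities.
Buyer share = εs/(εs + |εd|) = 2.3/(2.3 + 1.3) = 23/36; seller share = |εd|/(εs + |εd|) = 13/36.
So producers capture 13/36 of the subsidy.

Producer share = 13/36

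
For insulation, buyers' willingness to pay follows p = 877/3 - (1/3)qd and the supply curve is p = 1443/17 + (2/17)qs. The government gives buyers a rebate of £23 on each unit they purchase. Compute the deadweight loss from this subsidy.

Deadweight loss = £586.5

Pre-subsidy: 877/3 - (1/3)q = 1443/17 + (2/17)q gives q* = 460 and p* = 139.
With the rebate, buyers effectively pay pb = ps − 23, where ps is the price sellers receive.
On the curves, pb = 877/3 - (1/3)q and ps = 1443/17 + (2/17)q; the wedge ps − pb = 23 gives 1443/17 + (2/17)q − (877/3 - (1/3)q) = 23, so q' = 511.
Then pb = 877/3 − (1/3)·511 = 122 and ps = 1443/17 + (2/17)·511 = 145.
The subsidy expands output by 511 − 460 = 51 past the efficient level; on those units the gap between marginal cost and willingness to pay runs from 0 up to 23.
DWL = ½ × 23 × 51 = 586.5.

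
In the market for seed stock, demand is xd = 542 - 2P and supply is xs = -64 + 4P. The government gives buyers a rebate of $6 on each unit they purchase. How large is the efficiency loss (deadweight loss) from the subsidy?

Deadweight loss = $24

Pre-subsidy: 542 - 2P = -64 + 4P gives P* = 101, x* = 340.
With the rebate, buyers effectively pay Pb = Ps − 6, where Ps is the price sellers receive.
Demand in terms of Ps becomes xd = 542 − 2(Ps − 6) = 554 - 2Ps. Setting this equal to supply: 554 - 2Ps = -64 + 4Ps, so Ps = 103.
Buyers pay Pb = 103 − 6 = 97; x' = -64 + 4·103 = 348.
The subsidy expands output by 348 − 340 = 8 past the efficient level; on those units the gap between marginal cost and willingness to pay runs from 0 up to 6.
DWL = ½ × 6 × 8 = 24.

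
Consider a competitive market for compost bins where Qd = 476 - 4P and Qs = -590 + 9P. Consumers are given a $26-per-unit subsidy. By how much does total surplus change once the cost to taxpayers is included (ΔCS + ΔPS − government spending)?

Pre-subsidy: 476 - 4P = -590 + 9P gives P* = 82, Q* = 148.
With the rebate, buyers effectively pay Pb = Ps − 26, where Ps is the price sellers receive.
Demand in terms of Ps becomes Qd = 476 − 4(Ps − 26) = 580 - 4Ps. Setting this equal to supply: 580 - 4Ps = -590 + 9Ps, so Ps = 90.
Buyers pay Pb = 90 − 26 = 64; Q' = -590 + 9·90 = 220.
ΔCS = ½(148 + 220)(82 − 64) = 3312; ΔPS = ½(148 + 220)(90 − 82) = 1472.
Government spending = 26 × 220 = 5720.
Net change = 3312 + 1472 − 5720 = -936. The loss equals the DWL triangle ½·26·72.

Net change in total surplus = -$936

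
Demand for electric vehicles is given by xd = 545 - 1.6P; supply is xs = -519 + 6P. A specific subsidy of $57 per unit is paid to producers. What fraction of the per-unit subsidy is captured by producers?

Pre-subsidy: 545 - 1.6P = -519 + 6P gives P* = 140, x* = 321.
With the subsidy, sellers receive Ps = Pb + 57 for each unit, where Pb is the price buyers pay.
Supply in terms of Pb becomes xs = -519 + 6(Pb + 57) = -177 + 6Pb. Setting this equal to demand: 545 - 1.6Pb = -177 + 6Pb, so Pb = 95.
Sellers receive Ps = 95 + 57 = 152; x' = 545 − 1.6·95 = 393.
Buyers' price falls by P* − Pb = 140 − 95 = 45; sellers' price rises by Ps − P* = 152 − 140 = 12.
So producers capture 12/57 = 4/19 of each unit of subsidy.

Producer share = 4/19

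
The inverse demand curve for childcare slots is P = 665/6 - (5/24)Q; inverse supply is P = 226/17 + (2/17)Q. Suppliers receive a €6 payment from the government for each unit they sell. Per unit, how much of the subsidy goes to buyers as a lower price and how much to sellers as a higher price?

Pre-subsidy: 665/6 - (5/24)Q = 226/17 + (2/17)Q gives Q* = 39796/133 and P* = 6450/133.
With the subsidy, sellers receive Ps = Pb + 6 for each unit, where Pb is the price buyers pay.
On the curves, Pb = 665/6 - (5/24)Q and Ps = 226/17 + (2/17)Q; the wedge Ps − Pb = 6 gives 226/17 + (2/17)Q − (665/6 - (5/24)Q) = 6, so Q' = 42244/133.
Then Pb = 665/6 − (5/24)·(42244/133) = 5940/133 and Ps = 226/17 + (2/17)·(42244/133) = 6738/133.
Buyers' price falls by P* − Pb = 6450/133 − 5940/133 = 510/133; sellers' price rises by Ps − P* = 6738/133 − 6450/133 = 288/133.

Buyers gain 510/133 per unit; sellers gain 288/133 per unit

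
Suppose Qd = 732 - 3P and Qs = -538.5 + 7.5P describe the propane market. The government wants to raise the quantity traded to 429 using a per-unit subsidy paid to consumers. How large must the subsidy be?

At Q = 429, invert demand for the buyer price: Pb = (732 − 429)/3 = 101; invert supply for the seller price: Ps = (429 − (-538.5))/7.5 = 129.
The subsidy must fill the gap: s = Ps − Pb = 129 − 101 = 28.

Required subsidy s = 28 per unit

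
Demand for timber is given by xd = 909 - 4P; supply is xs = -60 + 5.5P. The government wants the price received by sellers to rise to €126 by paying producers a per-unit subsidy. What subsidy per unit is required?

At a seller price of 126, quantity supplied is -60 + 5.5·126 = 633.
Buyers absorb 633 only when they pay Pb with 909 − 4·Pb = 633, i.e. Pb = 69.
s = Ps − Pb = 126 − 69 = 57.

Required subsidy s = €57 per unit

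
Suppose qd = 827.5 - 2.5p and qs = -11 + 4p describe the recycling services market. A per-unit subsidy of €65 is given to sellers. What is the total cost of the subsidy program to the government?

Pre-subsidy: 827.5 - 2.5p = -11 + 4p gives p* = 129, q* = 505.
With the subsidy, sellers receive ps = pb + 65 for each unit, where pb is the price buyers pay.
Supply in terms of pb becomes qs = -11 + 4(pb + 65) = 249 + 4pb. Setting this equal to demand: 827.5 - 2.5pb = 249 + 4pb, so pb = 89.
Sellers receive ps = 89 + 65 = 154; q' = 827.5 − 2.5·89 = 605.
Government outlay = subsidy × quantity = 65 × 605 = 39325.

Government cost = €39325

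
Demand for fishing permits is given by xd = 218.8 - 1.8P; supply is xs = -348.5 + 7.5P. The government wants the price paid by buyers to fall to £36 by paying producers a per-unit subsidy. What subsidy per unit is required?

Required subsidy s = £31 per unit

At a buyer price of 36, quantity demanded is 218.8 − 1.8·36 = 154.
Sellers supply 154 only when they receive Ps with -348.5 + 7.5·Ps = 154, i.e. Ps = 67.
s = Ps − Pb = 67 − 36 = 31.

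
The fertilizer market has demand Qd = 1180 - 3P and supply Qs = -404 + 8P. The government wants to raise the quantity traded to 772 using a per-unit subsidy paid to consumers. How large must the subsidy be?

At Q = 772, invert demand for the buyer price: Pb = (1180 − 772)/3 = 136; invert supply for the seller price: Ps = (772 − (-404))/8 = 147.
The subsidy must fill the gap: s = Ps − Pb = 147 − 136 = 11.

Required subsidy s = 11 per unit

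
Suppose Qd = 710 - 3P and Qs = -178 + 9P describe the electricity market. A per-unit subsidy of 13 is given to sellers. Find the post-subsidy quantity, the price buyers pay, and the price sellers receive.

Q' = 517.25; buyers pay 64.25; sellers receive 77.25

Pre-subsidy: 710 - 3P = -178 + 9P gives P* = 74, Q* = 488.
With the subsidy, sellers receive Ps = Pb + 13 for each unit, where Pb is the price buyers pay.
Supply in terms of Pb becomes Qs = -178 + 9(Pb + 13) = -61 + 9Pb. Setting this equal to demand: 710 - 3Pb = -61 + 9Pb, so Pb = 64.25.
Sellers receive Ps = 64.25 + 13 = 77.25; Q' = 710 − 3·64.25 = 517.25.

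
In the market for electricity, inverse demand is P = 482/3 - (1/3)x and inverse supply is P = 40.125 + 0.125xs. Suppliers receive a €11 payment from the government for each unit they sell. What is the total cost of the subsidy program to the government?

Government cost = €3157

Pre-subsidy: 482/3 - (1/3)x = 40.125 + 0.125x gives x* = 263 and P* = 73.
With the subsidy, sellers receive Ps = Pb + 11 for each unit, where Pb is the price buyers pay.
On the curves, Pb = 482/3 - (1/3)x and Ps = 40.125 + 0.125x; the wedge Ps − Pb = 11 gives 40.125 + 0.125x − (482/3 - (1/3)x) = 11, so x' = 287.
Then Pb = 482/3 − (1/3)·287 = 65 and Ps = 40.125 + 0.125·287 = 76.
Government outlay = subsidy × quantity = 11 × 287 = 3157.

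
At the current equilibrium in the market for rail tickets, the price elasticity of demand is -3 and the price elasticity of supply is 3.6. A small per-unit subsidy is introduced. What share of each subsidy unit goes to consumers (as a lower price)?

For a small subsidy around the equilibrium, the benefit split depends on the relative slopes, which at a point are proportional to the elasticities.
Buyer share = εs/(εs + |εd|) = 3.6/(3.6 + 3) = 6/11; seller share = |εd|/(εs + |εd|) = 5/11.

Consumer share = 6/11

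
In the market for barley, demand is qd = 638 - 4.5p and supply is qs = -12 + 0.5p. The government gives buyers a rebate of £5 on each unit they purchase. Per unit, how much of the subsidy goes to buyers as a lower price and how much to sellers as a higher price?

Buyers gain £0.5 per unit; sellers gain £4.5 per unit

Pre-subsidy: 638 - 4.5p = -12 + 0.5p gives p* = 130, q* = 53.
With the rebate, buyers effectively pay pb = ps − 5, where ps is the price sellers receive.
Demand in terms of ps becomes qd = 638 − 4.5(ps − 5) = 660.5 - 4.5ps. Setting this equal to supply: 660.5 - 4.5ps = -12 + 0.5ps, so ps = 134.5.
Buyers pay pb = 134.5 − 5 = 129.5; q' = -12 + 0.5·134.5 = 55.25.
Buyers' price falls by p* − pb = 130 − 129.5 = 0.5; sellers' price rises by ps − p* = 134.5 − 130 = 4.5.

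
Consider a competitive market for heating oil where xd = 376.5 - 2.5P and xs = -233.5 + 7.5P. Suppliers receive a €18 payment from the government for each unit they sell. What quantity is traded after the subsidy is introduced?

Pre-subsidy: 376.5 - 2.5P = -233.5 + 7.5P gives P* = 61, x* = 224.
With the subsidy, sellers receive Ps = Pb + 18 for each unit, where Pb is the price buyers pay.
Supply in terms of Pb becomes xs = -233.5 + 7.5(Pb + 18) = -98.5 + 7.5Pb. Setting this equal to demand: 376.5 - 2.5Pb = -98.5 + 7.5Pb, so Pb = 47.5.
Sellers receive Ps = 47.5 + 18 = 65.5; x' = 376.5 − 2.5·47.5 = 257.75.

x' = 257.75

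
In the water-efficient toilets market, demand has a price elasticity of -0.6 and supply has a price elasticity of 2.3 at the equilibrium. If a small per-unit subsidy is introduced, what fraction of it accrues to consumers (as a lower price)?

Consumer share = 23/29

For a small subsidy around the equilibrium, the benefit split depends on the relative slopes, which at a point are proportional to the elasticities.
Buyer share = εs/(εs + |εd|) = 2.3/(2.3 + 0.6) = 23/29; seller share = |εd|/(εs + |εd|) = 6/29.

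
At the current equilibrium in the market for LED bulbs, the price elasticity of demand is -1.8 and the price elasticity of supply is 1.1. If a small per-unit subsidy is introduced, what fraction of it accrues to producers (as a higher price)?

For a small subsidy around the equilibrium, the benefit split depends on the relative slopes, which at a point are proportional to the elasticities.
Buyer share = εs/(εs + |εd|) = 1.1/(1.1 + 1.8) = 11/29; seller share = |εd|/(εs + |εd|) = 18/29.
So producers capture 18/29 of the subsidy.

Producer share = 18/29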